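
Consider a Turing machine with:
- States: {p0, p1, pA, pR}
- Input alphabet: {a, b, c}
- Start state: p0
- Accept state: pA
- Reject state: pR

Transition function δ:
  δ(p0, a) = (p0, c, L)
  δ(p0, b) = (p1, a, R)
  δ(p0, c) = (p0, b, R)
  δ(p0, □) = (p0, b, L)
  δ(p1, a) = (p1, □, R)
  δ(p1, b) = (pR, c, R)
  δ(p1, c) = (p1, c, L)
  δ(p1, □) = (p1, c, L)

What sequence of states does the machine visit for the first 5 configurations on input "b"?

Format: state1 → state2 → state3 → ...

Execution trace:
Initial: [p0]b
Step 1: δ(p0, b) = (p1, a, R) → a[p1]□
Step 2: δ(p1, □) = (p1, c, L) → [p1]ac
Step 3: δ(p1, a) = (p1, □, R) → □[p1]c
Step 4: δ(p1, c) = (p1, c, L) → [p1]□c

State sequence: p0 → p1 → p1 → p1 → p1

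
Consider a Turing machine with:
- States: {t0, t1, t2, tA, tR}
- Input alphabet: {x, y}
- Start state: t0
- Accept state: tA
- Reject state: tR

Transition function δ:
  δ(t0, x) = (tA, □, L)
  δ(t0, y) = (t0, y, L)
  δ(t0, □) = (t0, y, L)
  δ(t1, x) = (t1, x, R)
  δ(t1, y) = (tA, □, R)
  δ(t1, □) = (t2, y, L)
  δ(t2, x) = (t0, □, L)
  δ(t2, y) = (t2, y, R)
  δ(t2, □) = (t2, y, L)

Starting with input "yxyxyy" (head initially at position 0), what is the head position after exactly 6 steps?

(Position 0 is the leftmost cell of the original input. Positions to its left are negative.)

Execution trace (head position shown):
Step 0: [t0]yxyxyy  (head at position 0)
Step 1: move left → [t0]□yxyxyy  (head at position -1)
Step 2: move left → [t0]□yyxyxyy  (head at position -2)
Step 3: move left → [t0]□yyyxyxyy  (head at position -3)
Step 4: move left → [t0]□yyyyxyxyy  (head at position -4)
Step 5: move left → [t0]□yyyyyxyxyy  (head at position -5)
Step 6: move left → [t0]□yyyyyyxyxyy  (head at position -6)

After 6 steps, the head is at position -6.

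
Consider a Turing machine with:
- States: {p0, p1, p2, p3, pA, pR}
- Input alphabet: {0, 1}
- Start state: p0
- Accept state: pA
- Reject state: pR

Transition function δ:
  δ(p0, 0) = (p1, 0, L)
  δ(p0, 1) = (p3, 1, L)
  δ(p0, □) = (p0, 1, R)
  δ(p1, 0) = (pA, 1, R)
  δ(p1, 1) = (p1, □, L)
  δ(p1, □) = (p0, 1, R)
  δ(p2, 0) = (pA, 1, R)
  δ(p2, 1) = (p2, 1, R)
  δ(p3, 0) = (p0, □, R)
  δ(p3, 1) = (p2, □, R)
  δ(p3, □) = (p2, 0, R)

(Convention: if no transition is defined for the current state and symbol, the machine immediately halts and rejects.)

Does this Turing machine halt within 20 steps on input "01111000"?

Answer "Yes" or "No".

Execution trace:
Initial: [p0]01111000
Step 1: δ(p0, 0) = (p1, 0, L) → [p1]□01111000
Step 2: δ(p1, □) = (p0, 1, R) → 1[p0]01111000
Step 3: δ(p0, 0) = (p1, 0, L) → [p1]101111000
Step 4: δ(p1, 1) = (p1, □, L) → [p1]□□01111000
Step 5: δ(p1, □) = (p0, 1, R) → 1[p0]□01111000
Step 6: δ(p0, □) = (p0, 1, R) → 11[p0]01111000
Step 7: δ(p0, 0) = (p1, 0, L) → 1[p1]101111000
Step 8: δ(p1, 1) = (p1, □, L) → [p1]1□01111000
Step 9: δ(p1, 1) = (p1, □, L) → [p1]□□□01111000
Step 10: δ(p1, □) = (p0, 1, R) → 1[p0]□□01111000
Step 11: δ(p0, □) = (p0, 1, R) → 11[p0]□01111000
Step 12: δ(p0, □) = (p0, 1, R) → 111[p0]01111000
Step 13: δ(p0, 0) = (p1, 0, L) → 11[p1]101111000
Step 14: δ(p1, 1) = (p1, □, L) → 1[p1]1□01111000
Step 15: δ(p1, 1) = (p1, □, L) → [p1]1□□01111000
Step 16: δ(p1, 1) = (p1, □, L) → [p1]□□□□01111000
Step 17: δ(p1, □) = (p0, 1, R) → 1[p0]□□□01111000
Step 18: δ(p0, □) = (p0, 1, R) → 11[p0]□□01111000
Step 19: δ(p0, □) = (p0, 1, R) → 111[p0]□01111000
Step 20: δ(p0, □) = (p0, 1, R) → 1111[p0]01111000

The machine has not reached a halting state after 20 steps.
The machine did not halt within the 20-step bound.

Answer: No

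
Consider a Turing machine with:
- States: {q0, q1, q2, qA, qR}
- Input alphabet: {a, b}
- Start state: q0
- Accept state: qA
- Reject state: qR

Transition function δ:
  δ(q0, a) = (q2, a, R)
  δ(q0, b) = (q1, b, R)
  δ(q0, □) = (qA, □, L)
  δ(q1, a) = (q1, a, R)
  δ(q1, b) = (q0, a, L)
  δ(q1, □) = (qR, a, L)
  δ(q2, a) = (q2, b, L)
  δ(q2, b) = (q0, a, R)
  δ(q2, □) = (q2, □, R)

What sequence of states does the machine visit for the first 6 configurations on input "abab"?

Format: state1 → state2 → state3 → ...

Execution trace:
Initial: [q0]abab
Step 1: δ(q0, a) = (q2, a, R) → a[q2]bab
Step 2: δ(q2, b) = (q0, a, R) → aa[q0]ab
Step 3: δ(q0, a) = (q2, a, R) → aaa[q2]b
Step 4: δ(q2, b) = (q0, a, R) → aaaa[q0]□
Step 5: δ(q0, □) = (qA, □, L) → aaa[qA]a□

The machine reaches the accept state qA and halts.

State sequence: q0 → q2 → q0 → q2 → q0 → qA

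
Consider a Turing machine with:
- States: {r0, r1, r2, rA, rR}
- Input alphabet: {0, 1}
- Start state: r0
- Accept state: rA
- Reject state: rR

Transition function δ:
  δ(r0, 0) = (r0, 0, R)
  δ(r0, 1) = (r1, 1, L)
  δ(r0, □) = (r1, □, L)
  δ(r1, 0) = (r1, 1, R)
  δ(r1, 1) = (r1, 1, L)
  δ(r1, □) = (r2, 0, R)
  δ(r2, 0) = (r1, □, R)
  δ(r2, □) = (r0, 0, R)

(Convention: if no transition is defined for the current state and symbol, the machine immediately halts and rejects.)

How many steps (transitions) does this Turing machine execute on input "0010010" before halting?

Execution trace:
Initial: [r0]0010010
Step 1: δ(r0, 0) = (r0, 0, R) → 0[r0]010010
Step 2: δ(r0, 0) = (r0, 0, R) → 00[r0]10010
Step 3: δ(r0, 1) = (r1, 1, L) → 0[r1]010010
Step 4: δ(r1, 0) = (r1, 1, R) → 01[r1]10010
Step 5: δ(r1, 1) = (r1, 1, L) → 0[r1]110010
Step 6: δ(r1, 1) = (r1, 1, L) → [r1]0110010
Step 7: δ(r1, 0) = (r1, 1, R) → 1[r1]110010
Step 8: δ(r1, 1) = (r1, 1, L) → [r1]1110010
Step 9: δ(r1, 1) = (r1, 1, L) → [r1]□1110010
Step 10: δ(r1, □) = (r2, 0, R) → 0[r2]1110010

No transition is defined for δ(r2, 1). By convention the machine halts and rejects.

The machine executed 10 steps before halting.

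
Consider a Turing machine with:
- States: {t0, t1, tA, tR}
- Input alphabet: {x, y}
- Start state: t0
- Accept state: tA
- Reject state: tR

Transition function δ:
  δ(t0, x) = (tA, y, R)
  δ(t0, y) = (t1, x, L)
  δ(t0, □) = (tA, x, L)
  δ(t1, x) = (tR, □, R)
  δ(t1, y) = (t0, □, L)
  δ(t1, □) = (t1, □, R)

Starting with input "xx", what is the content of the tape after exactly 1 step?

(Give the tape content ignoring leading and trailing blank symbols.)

Execution trace:
Initial: [t0]xx
Step 1: δ(t0, x) = (tA, y, R) → y[tA]x

The machine reaches the accept state tA and halts.

After 1 step, the tape (ignoring leading/trailing blanks) is: yx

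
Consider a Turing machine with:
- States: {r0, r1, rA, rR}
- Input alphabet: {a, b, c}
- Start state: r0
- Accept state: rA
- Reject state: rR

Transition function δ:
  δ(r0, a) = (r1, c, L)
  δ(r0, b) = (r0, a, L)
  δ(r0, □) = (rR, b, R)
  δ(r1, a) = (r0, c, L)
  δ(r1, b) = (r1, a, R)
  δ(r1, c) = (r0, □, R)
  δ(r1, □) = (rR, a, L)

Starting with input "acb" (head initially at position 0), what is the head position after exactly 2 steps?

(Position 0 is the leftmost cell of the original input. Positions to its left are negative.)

Execution trace (head position shown):
Step 0: [r0]acb  (head at position 0)
Step 1: move left → [r1]□ccb  (head at position -1)
Step 2: move left → [rR]□accb  (head at position -2)

After 2 steps, the head is at position -2.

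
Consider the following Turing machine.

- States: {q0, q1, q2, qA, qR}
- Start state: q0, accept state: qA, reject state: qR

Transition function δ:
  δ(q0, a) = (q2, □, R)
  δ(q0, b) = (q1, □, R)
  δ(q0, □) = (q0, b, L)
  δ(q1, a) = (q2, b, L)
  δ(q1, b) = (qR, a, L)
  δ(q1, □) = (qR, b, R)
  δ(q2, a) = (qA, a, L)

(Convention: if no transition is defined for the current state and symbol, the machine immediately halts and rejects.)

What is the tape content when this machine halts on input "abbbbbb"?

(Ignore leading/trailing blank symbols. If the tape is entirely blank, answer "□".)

Execution trace:
Initial: [q0]abbbbbb
Step 1: δ(q0, a) = (q2, □, R) → □[q2]bbbbbb

No transition is defined for δ(q2, b). By convention the machine halts and rejects.

Final tape (ignoring leading/trailing blanks): bbbbbb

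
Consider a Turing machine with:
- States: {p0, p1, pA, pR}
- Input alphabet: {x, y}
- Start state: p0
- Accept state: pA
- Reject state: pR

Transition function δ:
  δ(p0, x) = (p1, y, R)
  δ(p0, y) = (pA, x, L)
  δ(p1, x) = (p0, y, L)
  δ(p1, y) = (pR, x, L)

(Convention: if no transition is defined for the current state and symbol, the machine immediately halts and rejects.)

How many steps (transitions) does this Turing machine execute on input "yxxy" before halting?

Execution trace:
Initial: [p0]yxxy
Step 1: δ(p0, y) = (pA, x, L) → [pA]□xxxy

The machine reaches the accept state pA and halts.

The machine executed 1 step before halting.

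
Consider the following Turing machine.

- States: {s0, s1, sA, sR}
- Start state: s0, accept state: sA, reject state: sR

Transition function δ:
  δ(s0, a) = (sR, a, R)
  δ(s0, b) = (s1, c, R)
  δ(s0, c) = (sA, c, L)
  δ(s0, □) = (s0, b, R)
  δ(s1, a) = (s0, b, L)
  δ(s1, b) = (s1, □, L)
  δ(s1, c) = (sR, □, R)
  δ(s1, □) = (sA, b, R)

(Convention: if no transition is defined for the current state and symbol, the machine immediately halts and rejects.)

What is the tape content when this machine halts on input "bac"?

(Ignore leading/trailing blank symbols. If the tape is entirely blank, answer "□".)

Execution trace:
Initial: [s0]bac
Step 1: δ(s0, b) = (s1, c, R) → c[s1]ac
Step 2: δ(s1, a) = (s0, b, L) → [s0]cbc
Step 3: δ(s0, c) = (sA, c, L) → [sA]□cbc

The machine reaches the accept state sA and halts.

Final tape (ignoring leading/trailing blanks): cbc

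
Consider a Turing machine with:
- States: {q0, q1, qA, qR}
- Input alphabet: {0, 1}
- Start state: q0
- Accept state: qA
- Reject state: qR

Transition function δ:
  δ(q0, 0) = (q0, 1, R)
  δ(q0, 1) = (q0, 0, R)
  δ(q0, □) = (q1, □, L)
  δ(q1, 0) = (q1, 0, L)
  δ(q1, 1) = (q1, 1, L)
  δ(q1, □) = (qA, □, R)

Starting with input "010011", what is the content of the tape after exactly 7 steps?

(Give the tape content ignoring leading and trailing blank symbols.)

Execution trace:
Initial: [q0]010011
Step 1: δ(q0, 0) = (q0, 1, R) → 1[q0]10011
Step 2: δ(q0, 1) = (q0, 0, R) → 10[q0]0011
Step 3: δ(q0, 0) = (q0, 1, R) → 101[q0]011
Step 4: δ(q0, 0) = (q0, 1, R) → 1011[q0]11
Step 5: δ(q0, 1) = (q0, 0, R) → 10110[q0]1
Step 6: δ(q0, 1) = (q0, 0, R) → 101100[q0]□
Step 7: δ(q0, □) = (q1, □, L) → 10110[q1]0□

After 7 steps, the tape (ignoring leading/trailing blanks) is: 101100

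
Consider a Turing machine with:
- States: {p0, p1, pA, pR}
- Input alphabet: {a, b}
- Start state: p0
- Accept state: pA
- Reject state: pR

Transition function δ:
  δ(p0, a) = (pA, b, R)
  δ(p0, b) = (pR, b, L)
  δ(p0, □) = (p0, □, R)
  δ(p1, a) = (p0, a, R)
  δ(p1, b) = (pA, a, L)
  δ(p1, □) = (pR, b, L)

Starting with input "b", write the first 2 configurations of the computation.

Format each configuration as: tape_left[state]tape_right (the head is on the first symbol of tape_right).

Transitions applied:
Step 1: δ(p0, b) = (pR, b, L)

The first 2 configurations are:
[p0]b ⊢ [pR]□b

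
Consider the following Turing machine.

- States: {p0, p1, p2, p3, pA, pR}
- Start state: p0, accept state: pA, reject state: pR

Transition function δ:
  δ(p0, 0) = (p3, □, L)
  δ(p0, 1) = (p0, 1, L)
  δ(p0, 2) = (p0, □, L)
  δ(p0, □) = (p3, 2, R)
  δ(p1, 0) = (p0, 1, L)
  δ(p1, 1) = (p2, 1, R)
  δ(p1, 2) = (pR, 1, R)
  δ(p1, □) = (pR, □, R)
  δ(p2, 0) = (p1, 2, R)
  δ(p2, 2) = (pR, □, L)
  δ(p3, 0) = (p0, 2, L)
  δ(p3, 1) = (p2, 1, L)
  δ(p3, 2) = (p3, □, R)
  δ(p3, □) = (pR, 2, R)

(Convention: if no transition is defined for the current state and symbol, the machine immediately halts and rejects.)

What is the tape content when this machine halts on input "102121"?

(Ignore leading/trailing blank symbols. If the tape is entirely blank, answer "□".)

Execution trace:
Initial: [p0]102121
Step 1: δ(p0, 1) = (p0, 1, L) → [p0]□102121
Step 2: δ(p0, □) = (p3, 2, R) → 2[p3]102121
Step 3: δ(p3, 1) = (p2, 1, L) → [p2]2102121
Step 4: δ(p2, 2) = (pR, □, L) → [pR]□□102121

The machine reaches the reject state pR and halts.

Final tape (ignoring leading/trailing blanks): 102121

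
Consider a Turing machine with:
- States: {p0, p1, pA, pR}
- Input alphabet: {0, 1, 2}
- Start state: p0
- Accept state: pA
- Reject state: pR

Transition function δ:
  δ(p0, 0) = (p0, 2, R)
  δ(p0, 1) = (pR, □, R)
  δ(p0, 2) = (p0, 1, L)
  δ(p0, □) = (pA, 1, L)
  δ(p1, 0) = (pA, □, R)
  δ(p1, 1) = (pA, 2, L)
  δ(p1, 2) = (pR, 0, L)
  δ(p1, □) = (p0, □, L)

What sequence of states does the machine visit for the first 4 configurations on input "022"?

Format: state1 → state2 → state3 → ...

Execution trace:
Initial: [p0]022
Step 1: δ(p0, 0) = (p0, 2, R) → 2[p0]22
Step 2: δ(p0, 2) = (p0, 1, L) → [p0]212
Step 3: δ(p0, 2) = (p0, 1, L) → [p0]□112

State sequence: p0 → p0 → p0 → p0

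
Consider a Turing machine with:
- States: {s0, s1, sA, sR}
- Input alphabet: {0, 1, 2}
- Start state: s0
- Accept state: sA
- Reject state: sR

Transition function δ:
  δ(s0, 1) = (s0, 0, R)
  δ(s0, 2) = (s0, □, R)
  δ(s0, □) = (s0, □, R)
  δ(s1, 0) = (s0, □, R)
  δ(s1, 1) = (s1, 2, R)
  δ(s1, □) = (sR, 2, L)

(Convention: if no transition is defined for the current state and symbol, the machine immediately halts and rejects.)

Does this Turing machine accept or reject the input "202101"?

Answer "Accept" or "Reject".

Execution trace:
Initial: [s0]202101
Step 1: δ(s0, 2) = (s0, □, R) → □[s0]02101

No transition is defined for δ(s0, 0). By convention the machine halts and rejects.

Answer: Reject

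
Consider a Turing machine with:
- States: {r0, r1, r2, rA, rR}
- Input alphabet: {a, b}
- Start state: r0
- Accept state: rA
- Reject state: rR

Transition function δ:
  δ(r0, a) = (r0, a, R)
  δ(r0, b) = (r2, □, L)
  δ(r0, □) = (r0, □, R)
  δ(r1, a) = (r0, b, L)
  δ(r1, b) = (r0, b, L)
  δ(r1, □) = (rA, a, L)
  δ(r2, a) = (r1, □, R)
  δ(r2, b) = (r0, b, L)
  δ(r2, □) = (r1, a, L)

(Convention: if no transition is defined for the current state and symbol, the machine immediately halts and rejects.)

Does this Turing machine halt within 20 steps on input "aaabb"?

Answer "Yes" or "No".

Execution trace:
Initial: [r0]aaabb
Step 1: δ(r0, a) = (r0, a, R) → a[r0]aabb
Step 2: δ(r0, a) = (r0, a, R) → aa[r0]abb
Step 3: δ(r0, a) = (r0, a, R) → aaa[r0]bb
Step 4: δ(r0, b) = (r2, □, L) → aa[r2]a□b
Step 5: δ(r2, a) = (r1, □, R) → aa□[r1]□b
Step 6: δ(r1, □) = (rA, a, L) → aa[rA]□ab

The machine reaches the accept state rA and halts.
The machine halted after 6 steps (within the 20-step bound).

Answer: Yes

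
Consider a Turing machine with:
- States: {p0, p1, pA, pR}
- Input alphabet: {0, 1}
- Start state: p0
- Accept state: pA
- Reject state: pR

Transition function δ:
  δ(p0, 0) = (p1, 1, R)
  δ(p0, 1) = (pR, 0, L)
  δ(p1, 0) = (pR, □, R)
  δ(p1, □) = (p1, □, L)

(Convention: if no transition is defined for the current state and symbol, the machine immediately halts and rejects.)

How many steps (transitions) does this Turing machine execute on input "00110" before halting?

Execution trace:
Initial: [p0]00110
Step 1: δ(p0, 0) = (p1, 1, R) → 1[p1]0110
Step 2: δ(p1, 0) = (pR, □, R) → 1□[pR]110

The machine reaches the reject state pR and halts.

The machine executed 2 steps before halting.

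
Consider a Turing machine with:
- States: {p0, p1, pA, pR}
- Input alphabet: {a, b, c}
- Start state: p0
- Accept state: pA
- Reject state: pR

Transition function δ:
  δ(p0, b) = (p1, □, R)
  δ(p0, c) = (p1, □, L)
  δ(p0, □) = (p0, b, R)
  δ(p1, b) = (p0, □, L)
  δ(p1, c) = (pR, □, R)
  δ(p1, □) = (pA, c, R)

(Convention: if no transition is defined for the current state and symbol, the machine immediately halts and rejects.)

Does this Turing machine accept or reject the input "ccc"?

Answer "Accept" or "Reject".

Execution trace:
Initial: [p0]ccc
Step 1: δ(p0, c) = (p1, □, L) → [p1]□□cc
Step 2: δ(p1, □) = (pA, c, R) → c[pA]□cc

The machine reaches the accept state pA and halts.

Answer: Accept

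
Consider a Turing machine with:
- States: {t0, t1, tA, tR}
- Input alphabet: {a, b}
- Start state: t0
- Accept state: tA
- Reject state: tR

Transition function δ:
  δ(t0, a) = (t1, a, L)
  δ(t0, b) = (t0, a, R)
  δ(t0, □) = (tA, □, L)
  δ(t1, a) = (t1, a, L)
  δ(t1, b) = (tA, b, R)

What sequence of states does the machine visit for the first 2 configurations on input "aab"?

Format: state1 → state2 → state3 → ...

Execution trace:
Initial: [t0]aab
Step 1: δ(t0, a) = (t1, a, L) → [t1]□aab

No transition is defined for δ(t1, □). By convention the machine halts and rejects.

State sequence: t0 → t1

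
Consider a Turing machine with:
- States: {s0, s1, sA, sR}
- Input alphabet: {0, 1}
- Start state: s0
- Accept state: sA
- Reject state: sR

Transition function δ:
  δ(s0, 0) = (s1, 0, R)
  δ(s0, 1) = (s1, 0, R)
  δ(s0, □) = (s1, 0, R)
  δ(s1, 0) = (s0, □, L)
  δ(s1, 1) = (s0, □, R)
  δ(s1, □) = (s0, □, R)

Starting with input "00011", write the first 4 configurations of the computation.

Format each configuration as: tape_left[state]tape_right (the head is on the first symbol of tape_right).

Transitions applied:
Step 1: δ(s0, 0) = (s1, 0, R)
Step 2: δ(s1, 0) = (s0, □, L)
Step 3: δ(s0, 0) = (s1, 0, R)

The first 4 configurations are:
[s0]00011 ⊢ 0[s1]0011 ⊢ [s0]0□011 ⊢ 0[s1]□011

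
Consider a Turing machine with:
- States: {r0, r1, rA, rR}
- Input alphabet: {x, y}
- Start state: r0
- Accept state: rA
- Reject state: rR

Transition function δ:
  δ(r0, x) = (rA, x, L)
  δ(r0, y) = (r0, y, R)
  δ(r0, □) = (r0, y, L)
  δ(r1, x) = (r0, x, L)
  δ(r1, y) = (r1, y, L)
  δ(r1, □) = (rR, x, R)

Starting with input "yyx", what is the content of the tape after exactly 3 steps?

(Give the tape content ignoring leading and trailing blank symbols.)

Execution trace:
Initial: [r0]yyx
Step 1: δ(r0, y) = (r0, y, R) → y[r0]yx
Step 2: δ(r0, y) = (r0, y, R) → yy[r0]x
Step 3: δ(r0, x) = (rA, x, L) → y[rA]yx

The machine reaches the accept state rA and halts.

After 3 steps, the tape (ignoring leading/trailing blanks) is: yyx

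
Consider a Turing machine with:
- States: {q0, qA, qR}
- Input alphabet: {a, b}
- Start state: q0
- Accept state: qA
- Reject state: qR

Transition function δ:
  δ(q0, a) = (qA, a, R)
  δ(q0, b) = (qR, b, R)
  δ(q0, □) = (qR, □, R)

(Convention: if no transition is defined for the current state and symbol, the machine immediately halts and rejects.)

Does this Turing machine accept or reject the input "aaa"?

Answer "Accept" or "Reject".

Execution trace:
Initial: [q0]aaa
Step 1: δ(q0, a) = (qA, a, R) → a[qA]aa

The machine reaches the accept state qA and halts.

Answer: Accept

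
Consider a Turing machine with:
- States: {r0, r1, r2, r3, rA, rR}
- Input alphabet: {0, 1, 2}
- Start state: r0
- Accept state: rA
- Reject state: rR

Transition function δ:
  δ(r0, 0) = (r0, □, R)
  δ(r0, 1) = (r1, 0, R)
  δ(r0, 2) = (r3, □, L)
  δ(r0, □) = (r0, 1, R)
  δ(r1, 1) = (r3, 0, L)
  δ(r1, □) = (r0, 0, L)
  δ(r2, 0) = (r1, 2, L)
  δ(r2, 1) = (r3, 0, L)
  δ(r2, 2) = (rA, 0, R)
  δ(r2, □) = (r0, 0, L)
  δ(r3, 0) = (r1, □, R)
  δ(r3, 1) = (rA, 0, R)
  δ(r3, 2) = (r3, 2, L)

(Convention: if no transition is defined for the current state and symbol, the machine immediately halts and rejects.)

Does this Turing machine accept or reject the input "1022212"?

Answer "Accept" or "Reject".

Execution trace:
Initial: [r0]1022212
Step 1: δ(r0, 1) = (r1, 0, R) → 0[r1]022212

No transition is defined for δ(r1, 0). By convention the machine halts and rejects.

Answer: Reject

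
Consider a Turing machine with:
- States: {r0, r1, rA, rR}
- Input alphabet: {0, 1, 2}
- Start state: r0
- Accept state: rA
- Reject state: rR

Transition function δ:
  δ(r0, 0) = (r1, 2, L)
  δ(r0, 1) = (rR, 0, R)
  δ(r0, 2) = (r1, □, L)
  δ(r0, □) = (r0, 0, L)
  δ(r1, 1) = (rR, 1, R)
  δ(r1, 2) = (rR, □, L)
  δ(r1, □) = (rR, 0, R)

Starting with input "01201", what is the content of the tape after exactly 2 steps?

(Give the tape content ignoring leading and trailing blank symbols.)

Execution trace:
Initial: [r0]01201
Step 1: δ(r0, 0) = (r1, 2, L) → [r1]□21201
Step 2: δ(r1, □) = (rR, 0, R) → 0[rR]21201

The machine reaches the reject state rR and halts.

After 2 steps, the tape (ignoring leading/trailing blanks) is: 021201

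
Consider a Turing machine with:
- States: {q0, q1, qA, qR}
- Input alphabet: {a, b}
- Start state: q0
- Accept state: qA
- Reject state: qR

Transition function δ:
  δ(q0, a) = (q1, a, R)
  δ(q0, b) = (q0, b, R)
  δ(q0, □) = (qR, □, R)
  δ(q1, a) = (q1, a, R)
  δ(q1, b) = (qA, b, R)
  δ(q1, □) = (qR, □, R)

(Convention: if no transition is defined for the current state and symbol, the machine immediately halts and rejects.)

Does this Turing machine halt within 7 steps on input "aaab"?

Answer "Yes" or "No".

Execution trace:
Initial: [q0]aaab
Step 1: δ(q0, a) = (q1, a, R) → a[q1]aab
Step 2: δ(q1, a) = (q1, a, R) → aa[q1]ab
Step 3: δ(q1, a) = (q1, a, R) → aaa[q1]b
Step 4: δ(q1, b) = (qA, b, R) → aaab[qA]□

The machine reaches the accept state qA and halts.
The machine halted after 4 steps (within the 7-step bound).

Answer: Yes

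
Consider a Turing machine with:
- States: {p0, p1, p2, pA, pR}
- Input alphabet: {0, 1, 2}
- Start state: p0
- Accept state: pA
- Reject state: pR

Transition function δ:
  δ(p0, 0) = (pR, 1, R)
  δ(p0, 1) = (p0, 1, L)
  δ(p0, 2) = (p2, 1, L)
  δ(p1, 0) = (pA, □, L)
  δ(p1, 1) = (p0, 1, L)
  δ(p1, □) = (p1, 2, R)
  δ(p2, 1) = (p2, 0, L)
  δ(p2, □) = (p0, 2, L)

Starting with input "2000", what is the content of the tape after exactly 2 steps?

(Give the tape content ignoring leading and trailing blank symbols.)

Execution trace:
Initial: [p0]2000
Step 1: δ(p0, 2) = (p2, 1, L) → [p2]□1000
Step 2: δ(p2, □) = (p0, 2, L) → [p0]□21000

No transition is defined for δ(p0, □). By convention the machine halts and rejects.

After 2 steps, the tape (ignoring leading/trailing blanks) is: 21000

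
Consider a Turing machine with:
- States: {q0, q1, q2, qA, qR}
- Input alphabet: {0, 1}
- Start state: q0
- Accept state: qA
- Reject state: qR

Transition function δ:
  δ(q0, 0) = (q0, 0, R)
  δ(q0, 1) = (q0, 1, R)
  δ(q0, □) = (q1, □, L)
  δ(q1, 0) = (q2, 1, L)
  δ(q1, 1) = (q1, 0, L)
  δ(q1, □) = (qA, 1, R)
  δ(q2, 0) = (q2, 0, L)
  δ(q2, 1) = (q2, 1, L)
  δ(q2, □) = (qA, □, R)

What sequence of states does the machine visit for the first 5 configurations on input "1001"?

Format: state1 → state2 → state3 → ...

Execution trace:
Initial: [q0]1001
Step 1: δ(q0, 1) = (q0, 1, R) → 1[q0]001
Step 2: δ(q0, 0) = (q0, 0, R) → 10[q0]01
Step 3: δ(q0, 0) = (q0, 0, R) → 100[q0]1
Step 4: δ(q0, 1) = (q0, 1, R) → 1001[q0]□

State sequence: q0 → q0 → q0 → q0 → q0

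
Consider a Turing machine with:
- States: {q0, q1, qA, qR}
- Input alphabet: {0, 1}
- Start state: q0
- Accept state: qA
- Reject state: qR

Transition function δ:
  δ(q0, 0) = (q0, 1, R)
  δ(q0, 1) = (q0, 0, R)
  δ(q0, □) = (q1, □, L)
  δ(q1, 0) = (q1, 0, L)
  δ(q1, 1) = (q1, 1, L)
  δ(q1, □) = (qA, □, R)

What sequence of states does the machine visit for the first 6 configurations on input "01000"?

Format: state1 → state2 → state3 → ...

Execution trace:
Initial: [q0]01000
Step 1: δ(q0, 0) = (q0, 1, R) → 1[q0]1000
Step 2: δ(q0, 1) = (q0, 0, R) → 10[q0]000
Step 3: δ(q0, 0) = (q0, 1, R) → 101[q0]00
Step 4: δ(q0, 0) = (q0, 1, R) → 1011[q0]0
Step 5: δ(q0, 0) = (q0, 1, R) → 10111[q0]□

State sequence: q0 → q0 → q0 → q0 → q0 → q0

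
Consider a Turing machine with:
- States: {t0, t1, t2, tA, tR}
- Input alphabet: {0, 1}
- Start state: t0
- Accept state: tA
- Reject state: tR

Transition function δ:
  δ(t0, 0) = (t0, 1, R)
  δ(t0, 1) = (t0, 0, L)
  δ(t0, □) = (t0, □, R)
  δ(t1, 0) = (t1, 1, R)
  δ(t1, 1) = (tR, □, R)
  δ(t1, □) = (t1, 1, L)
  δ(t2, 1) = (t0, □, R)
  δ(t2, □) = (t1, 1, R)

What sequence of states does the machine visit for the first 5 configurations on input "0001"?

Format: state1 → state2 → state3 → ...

Execution trace:
Initial: [t0]0001
Step 1: δ(t0, 0) = (t0, 1, R) → 1[t0]001
Step 2: δ(t0, 0) = (t0, 1, R) → 11[t0]01
Step 3: δ(t0, 0) = (t0, 1, R) → 111[t0]1
Step 4: δ(t0, 1) = (t0, 0, L) → 11[t0]10

State sequence: t0 → t0 → t0 → t0 → t0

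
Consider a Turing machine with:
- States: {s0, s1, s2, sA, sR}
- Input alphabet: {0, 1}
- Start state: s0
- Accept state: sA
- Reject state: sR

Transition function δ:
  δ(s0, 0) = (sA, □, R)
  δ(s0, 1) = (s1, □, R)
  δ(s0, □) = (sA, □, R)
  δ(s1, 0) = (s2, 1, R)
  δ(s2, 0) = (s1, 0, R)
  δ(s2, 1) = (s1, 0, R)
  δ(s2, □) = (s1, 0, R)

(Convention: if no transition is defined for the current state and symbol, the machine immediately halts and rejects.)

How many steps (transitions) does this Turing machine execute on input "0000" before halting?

Execution trace:
Initial: [s0]0000
Step 1: δ(s0, 0) = (sA, □, R) → □[sA]000

The machine reaches the accept state sA and halts.

The machine executed 1 step before halting.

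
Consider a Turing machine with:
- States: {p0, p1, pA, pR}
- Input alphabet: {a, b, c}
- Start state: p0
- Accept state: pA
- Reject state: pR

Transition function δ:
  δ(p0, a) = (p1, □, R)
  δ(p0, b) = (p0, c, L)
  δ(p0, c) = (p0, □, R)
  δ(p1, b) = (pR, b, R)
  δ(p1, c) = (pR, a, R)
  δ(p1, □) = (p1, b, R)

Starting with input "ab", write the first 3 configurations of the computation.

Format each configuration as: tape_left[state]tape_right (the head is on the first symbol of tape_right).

Transitions applied:
Step 1: δ(p0, a) = (p1, □, R)
Step 2: δ(p1, b) = (pR, b, R)

The first 3 configurations are:
[p0]ab ⊢ □[p1]b ⊢ □b[pR]□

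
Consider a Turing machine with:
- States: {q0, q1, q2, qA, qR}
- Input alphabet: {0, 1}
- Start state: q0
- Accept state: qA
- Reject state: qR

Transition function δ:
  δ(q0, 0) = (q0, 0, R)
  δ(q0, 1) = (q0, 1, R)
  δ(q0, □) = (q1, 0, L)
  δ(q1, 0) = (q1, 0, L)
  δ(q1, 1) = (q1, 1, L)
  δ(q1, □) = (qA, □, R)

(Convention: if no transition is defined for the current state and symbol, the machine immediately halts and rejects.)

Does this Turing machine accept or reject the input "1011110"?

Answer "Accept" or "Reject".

Execution trace:
Initial: [q0]1011110
Step 1: δ(q0, 1) = (q0, 1, R) → 1[q0]011110
Step 2: δ(q0, 0) = (q0, 0, R) → 10[q0]11110
Step 3: δ(q0, 1) = (q0, 1, R) → 101[q0]1110
Step 4: δ(q0, 1) = (q0, 1, R) → 1011[q0]110
Step 5: δ(q0, 1) = (q0, 1, R) → 10111[q0]10
Step 6: δ(q0, 1) = (q0, 1, R) → 101111[q0]0
Step 7: δ(q0, 0) = (q0, 0, R) → 1011110[q0]□
Step 8: δ(q0, □) = (q1, 0, L) → 101111[q1]00
Step 9: δ(q1, 0) = (q1, 0, L) → 10111[q1]100
Step 10: δ(q1, 1) = (q1, 1, L) → 1011[q1]1100
Step 11: δ(q1, 1) = (q1, 1, L) → 101[q1]11100
Step 12: δ(q1, 1) = (q1, 1, L) → 10[q1]111100
Step 13: δ(q1, 1) = (q1, 1, L) → 1[q1]0111100
Step 14: δ(q1, 0) = (q1, 0, L) → [q1]10111100
Step 15: δ(q1, 1) = (q1, 1, L) → [q1]□10111100
Step 16: δ(q1, □) = (qA, □, R) → □[qA]10111100

The machine reaches the accept state qA and halts.

Answer: Accept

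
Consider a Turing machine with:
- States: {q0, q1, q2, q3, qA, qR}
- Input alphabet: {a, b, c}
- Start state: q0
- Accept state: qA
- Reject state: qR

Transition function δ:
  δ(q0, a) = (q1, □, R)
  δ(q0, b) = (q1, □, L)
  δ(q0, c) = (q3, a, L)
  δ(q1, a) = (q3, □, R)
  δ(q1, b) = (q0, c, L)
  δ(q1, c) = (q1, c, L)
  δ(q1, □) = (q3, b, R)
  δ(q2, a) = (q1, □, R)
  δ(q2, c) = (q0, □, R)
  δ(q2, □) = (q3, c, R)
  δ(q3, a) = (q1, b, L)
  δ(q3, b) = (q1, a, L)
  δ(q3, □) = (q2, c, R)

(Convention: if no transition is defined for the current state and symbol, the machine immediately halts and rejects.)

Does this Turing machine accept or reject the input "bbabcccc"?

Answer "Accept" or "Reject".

Execution trace:
Initial: [q0]bbabcccc
Step 1: δ(q0, b) = (q1, □, L) → [q1]□□babcccc
Step 2: δ(q1, □) = (q3, b, R) → b[q3]□babcccc
Step 3: δ(q3, □) = (q2, c, R) → bc[q2]babcccc

No transition is defined for δ(q2, b). By convention the machine halts and rejects.

Answer: Reject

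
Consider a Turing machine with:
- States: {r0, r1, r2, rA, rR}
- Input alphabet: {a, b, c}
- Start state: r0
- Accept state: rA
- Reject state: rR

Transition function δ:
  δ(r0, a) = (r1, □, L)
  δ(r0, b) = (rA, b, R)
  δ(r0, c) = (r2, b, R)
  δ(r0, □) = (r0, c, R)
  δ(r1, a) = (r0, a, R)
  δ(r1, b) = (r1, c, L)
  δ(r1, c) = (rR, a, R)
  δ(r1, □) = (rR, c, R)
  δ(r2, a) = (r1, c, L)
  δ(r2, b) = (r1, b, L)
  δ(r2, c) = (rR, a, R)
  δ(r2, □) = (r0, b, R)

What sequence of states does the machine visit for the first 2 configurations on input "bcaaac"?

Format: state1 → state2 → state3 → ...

Execution trace:
Initial: [r0]bcaaac
Step 1: δ(r0, b) = (rA, b, R) → b[rA]caaac

The machine reaches the accept state rA and halts.

State sequence: r0 → rA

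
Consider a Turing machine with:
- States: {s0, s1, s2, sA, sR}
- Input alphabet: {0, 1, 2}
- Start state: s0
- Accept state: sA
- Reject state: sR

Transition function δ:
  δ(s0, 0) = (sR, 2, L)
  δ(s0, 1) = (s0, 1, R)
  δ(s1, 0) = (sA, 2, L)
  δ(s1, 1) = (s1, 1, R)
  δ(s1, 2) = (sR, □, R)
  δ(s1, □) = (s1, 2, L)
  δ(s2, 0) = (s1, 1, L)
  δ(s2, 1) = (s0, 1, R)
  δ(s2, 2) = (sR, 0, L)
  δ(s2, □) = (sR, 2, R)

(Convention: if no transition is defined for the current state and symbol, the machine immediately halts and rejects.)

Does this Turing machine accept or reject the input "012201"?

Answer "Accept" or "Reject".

Execution trace:
Initial: [s0]012201
Step 1: δ(s0, 0) = (sR, 2, L) → [sR]□212201

The machine reaches the reject state sR and halts.

Answer: Reject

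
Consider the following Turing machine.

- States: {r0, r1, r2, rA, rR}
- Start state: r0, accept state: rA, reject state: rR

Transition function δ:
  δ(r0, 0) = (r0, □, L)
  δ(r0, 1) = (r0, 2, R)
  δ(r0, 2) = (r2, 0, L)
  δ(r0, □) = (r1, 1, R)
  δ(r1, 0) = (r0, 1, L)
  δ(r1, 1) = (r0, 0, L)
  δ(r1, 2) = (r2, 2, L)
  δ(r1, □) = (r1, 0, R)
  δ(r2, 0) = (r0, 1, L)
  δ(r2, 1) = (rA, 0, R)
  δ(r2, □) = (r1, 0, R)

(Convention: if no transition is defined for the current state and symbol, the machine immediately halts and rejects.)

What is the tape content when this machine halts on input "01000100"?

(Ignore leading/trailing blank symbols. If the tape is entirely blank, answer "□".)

Execution trace:
Initial: [r0]01000100
Step 1: δ(r0, 0) = (r0, □, L) → [r0]□□1000100
Step 2: δ(r0, □) = (r1, 1, R) → 1[r1]□1000100
Step 3: δ(r1, □) = (r1, 0, R) → 10[r1]1000100
Step 4: δ(r1, 1) = (r0, 0, L) → 1[r0]00000100
Step 5: δ(r0, 0) = (r0, □, L) → [r0]1□0000100
Step 6: δ(r0, 1) = (r0, 2, R) → 2[r0]□0000100
Step 7: δ(r0, □) = (r1, 1, R) → 21[r1]0000100
Step 8: δ(r1, 0) = (r0, 1, L) → 2[r0]11000100
Step 9: δ(r0, 1) = (r0, 2, R) → 22[r0]1000100
Step 10: δ(r0, 1) = (r0, 2, R) → 222[r0]000100
Step 11: δ(r0, 0) = (r0, □, L) → 22[r0]2□00100
Step 12: δ(r0, 2) = (r2, 0, L) → 2[r2]20□00100

No transition is defined for δ(r2, 2). By convention the machine halts and rejects.

Final tape (ignoring leading/trailing blanks): 220□00100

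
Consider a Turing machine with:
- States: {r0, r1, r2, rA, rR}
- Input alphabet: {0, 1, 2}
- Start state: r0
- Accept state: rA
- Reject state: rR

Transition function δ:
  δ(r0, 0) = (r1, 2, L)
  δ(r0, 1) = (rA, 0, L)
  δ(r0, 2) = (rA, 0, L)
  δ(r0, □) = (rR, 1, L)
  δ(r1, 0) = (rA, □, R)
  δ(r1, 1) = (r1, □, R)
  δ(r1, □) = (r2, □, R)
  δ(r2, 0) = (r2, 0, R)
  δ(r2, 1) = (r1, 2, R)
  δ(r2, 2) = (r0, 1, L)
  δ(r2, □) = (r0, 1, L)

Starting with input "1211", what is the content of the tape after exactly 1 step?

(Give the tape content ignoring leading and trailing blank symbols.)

Execution trace:
Initial: [r0]1211
Step 1: δ(r0, 1) = (rA, 0, L) → [rA]□0211

The machine reaches the accept state rA and halts.

After 1 step, the tape (ignoring leading/trailing blanks) is: 0211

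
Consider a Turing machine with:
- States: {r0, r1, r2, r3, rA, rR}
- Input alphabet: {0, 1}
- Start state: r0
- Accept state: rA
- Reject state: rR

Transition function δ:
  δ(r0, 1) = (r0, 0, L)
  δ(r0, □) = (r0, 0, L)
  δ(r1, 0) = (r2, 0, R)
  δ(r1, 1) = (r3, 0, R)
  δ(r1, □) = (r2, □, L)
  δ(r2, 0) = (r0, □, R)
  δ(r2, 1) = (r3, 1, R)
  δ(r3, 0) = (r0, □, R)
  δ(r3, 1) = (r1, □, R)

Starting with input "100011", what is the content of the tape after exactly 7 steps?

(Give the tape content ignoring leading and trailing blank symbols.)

Execution trace:
Initial: [r0]100011
Step 1: δ(r0, 1) = (r0, 0, L) → [r0]□000011
Step 2: δ(r0, □) = (r0, 0, L) → [r0]□0000011
Step 3: δ(r0, □) = (r0, 0, L) → [r0]□00000011
Step 4: δ(r0, □) = (r0, 0, L) → [r0]□000000011
Step 5: δ(r0, □) = (r0, 0, L) → [r0]□0000000011
Step 6: δ(r0, □) = (r0, 0, L) → [r0]□00000000011
Step 7: δ(r0, □) = (r0, 0, L) → [r0]□000000000011

After 7 steps, the tape (ignoring leading/trailing blanks) is: 000000000011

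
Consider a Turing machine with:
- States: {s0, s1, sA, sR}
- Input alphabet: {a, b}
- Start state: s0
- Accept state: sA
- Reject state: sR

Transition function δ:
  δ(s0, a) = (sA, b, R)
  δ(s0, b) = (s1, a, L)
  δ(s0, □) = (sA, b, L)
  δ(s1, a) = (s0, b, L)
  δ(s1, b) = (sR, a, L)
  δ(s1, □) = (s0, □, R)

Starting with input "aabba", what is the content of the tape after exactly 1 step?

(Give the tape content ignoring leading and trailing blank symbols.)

Execution trace:
Initial: [s0]aabba
Step 1: δ(s0, a) = (sA, b, R) → b[sA]abba

The machine reaches the accept state sA and halts.

After 1 step, the tape (ignoring leading/trailing blanks) is: babba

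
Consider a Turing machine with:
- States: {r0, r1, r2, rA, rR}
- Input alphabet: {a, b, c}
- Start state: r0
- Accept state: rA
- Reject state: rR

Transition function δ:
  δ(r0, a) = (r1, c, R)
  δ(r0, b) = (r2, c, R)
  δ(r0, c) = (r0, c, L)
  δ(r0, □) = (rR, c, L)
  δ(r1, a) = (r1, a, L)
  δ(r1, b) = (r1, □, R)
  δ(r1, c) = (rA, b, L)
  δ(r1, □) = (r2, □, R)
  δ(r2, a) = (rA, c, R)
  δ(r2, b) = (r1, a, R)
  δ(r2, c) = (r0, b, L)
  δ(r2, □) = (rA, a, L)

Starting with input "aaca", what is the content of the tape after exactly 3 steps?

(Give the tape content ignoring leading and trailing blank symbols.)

Execution trace:
Initial: [r0]aaca
Step 1: δ(r0, a) = (r1, c, R) → c[r1]aca
Step 2: δ(r1, a) = (r1, a, L) → [r1]caca
Step 3: δ(r1, c) = (rA, b, L) → [rA]□baca

The machine reaches the accept state rA and halts.

After 3 steps, the tape (ignoring leading/trailing blanks) is: baca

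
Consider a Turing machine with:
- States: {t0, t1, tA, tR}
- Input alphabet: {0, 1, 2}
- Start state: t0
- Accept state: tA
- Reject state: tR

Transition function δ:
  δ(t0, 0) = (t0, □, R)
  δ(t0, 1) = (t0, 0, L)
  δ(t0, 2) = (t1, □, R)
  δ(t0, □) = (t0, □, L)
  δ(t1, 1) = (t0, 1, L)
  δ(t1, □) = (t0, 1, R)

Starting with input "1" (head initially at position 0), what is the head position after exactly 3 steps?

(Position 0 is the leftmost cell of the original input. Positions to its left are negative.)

Execution trace (head position shown):
Step 0: [t0]1  (head at position 0)
Step 1: move left → [t0]□0  (head at position -1)
Step 2: move left → [t0]□□0  (head at position -2)
Step 3: move left → [t0]□□□0  (head at position -3)

After 3 steps, the head is at position -3.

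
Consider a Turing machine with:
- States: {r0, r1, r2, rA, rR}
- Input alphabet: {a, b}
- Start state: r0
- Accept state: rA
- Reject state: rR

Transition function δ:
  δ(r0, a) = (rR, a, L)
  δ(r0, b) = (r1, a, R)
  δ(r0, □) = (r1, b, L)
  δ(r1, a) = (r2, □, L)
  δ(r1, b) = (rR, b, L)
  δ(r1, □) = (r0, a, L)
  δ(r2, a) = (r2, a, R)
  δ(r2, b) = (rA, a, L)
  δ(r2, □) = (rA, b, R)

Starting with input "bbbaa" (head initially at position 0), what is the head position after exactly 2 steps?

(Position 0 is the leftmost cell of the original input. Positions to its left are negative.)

Execution trace (head position shown):
Step 0: [r0]bbbaa  (head at position 0)
Step 1: move right → a[r1]bbaa  (head at position 1)
Step 2: move left → [rR]abbaa  (head at position 0)

After 2 steps, the head is at position 0.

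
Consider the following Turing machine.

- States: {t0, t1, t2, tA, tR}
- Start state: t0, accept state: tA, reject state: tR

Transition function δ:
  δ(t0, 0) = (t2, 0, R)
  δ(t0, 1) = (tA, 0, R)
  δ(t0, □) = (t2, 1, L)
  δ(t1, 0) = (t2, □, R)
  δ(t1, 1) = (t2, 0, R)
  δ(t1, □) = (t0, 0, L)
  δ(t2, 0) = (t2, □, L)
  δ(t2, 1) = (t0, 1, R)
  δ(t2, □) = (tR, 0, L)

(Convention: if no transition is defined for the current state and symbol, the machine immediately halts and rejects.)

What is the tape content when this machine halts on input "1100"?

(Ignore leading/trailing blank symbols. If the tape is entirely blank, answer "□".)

Execution trace:
Initial: [t0]1100
Step 1: δ(t0, 1) = (tA, 0, R) → 0[tA]100

The machine reaches the accept state tA and halts.

Final tape (ignoring leading/trailing blanks): 0100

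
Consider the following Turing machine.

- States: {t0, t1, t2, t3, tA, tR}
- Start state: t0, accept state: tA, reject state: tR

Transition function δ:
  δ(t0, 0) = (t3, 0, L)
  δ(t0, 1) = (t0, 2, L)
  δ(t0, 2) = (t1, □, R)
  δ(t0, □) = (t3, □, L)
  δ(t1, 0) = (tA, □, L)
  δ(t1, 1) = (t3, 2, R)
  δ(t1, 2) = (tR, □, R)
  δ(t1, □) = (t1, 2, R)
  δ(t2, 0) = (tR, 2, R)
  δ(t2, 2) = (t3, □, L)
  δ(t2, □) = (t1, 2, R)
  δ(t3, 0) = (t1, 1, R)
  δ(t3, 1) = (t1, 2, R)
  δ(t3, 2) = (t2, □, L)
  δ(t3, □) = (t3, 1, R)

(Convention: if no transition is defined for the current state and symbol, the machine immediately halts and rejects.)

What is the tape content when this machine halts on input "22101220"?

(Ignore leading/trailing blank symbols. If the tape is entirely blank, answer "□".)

Execution trace:
Initial: [t0]22101220
Step 1: δ(t0, 2) = (t1, □, R) → □[t1]2101220
Step 2: δ(t1, 2) = (tR, □, R) → □□[tR]101220

The machine reaches the reject state tR and halts.

Final tape (ignoring leading/trailing blanks): 101220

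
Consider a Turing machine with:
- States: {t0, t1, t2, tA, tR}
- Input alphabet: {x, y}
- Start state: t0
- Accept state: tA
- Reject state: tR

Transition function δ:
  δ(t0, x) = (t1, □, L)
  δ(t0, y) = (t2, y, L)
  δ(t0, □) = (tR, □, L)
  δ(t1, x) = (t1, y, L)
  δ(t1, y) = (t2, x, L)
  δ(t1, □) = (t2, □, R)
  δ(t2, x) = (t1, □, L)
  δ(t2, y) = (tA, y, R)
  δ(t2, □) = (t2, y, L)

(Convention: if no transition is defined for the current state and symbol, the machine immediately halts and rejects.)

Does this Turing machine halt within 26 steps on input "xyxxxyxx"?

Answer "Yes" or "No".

Execution trace:
Initial: [t0]xyxxxyxx
Step 1: δ(t0, x) = (t1, □, L) → [t1]□□yxxxyxx
Step 2: δ(t1, □) = (t2, □, R) → □[t2]□yxxxyxx
Step 3: δ(t2, □) = (t2, y, L) → [t2]□yyxxxyxx
Step 4: δ(t2, □) = (t2, y, L) → [t2]□yyyxxxyxx
Step 5: δ(t2, □) = (t2, y, L) → [t2]□yyyyxxxyxx
Step 6: δ(t2, □) = (t2, y, L) → [t2]□yyyyyxxxyxx
Step 7: δ(t2, □) = (t2, y, L) → [t2]□yyyyyyxxxyxx
Step 8: δ(t2, □) = (t2, y, L) → [t2]□yyyyyyyxxxyxx
Step 9: δ(t2, □) = (t2, y, L) → [t2]□yyyyyyyyxxxyxx
Step 10: δ(t2, □) = (t2, y, L) → [t2]□yyyyyyyyyxxxyxx
Step 11: δ(t2, □) = (t2, y, L) → [t2]□yyyyyyyyyyxxxyxx
Step 12: δ(t2, □) = (t2, y, L) → [t2]□yyyyyyyyyyyxxxyxx
Step 13: δ(t2, □) = (t2, y, L) → [t2]□yyyyyyyyyyyyxxxyxx
Step 14: δ(t2, □) = (t2, y, L) → [t2]□yyyyyyyyyyyyyxxxyxx
Step 15: δ(t2, □) = (t2, y, L) → [t2]□yyyyyyyyyyyyyyxxxyxx
Step 16: δ(t2, □) = (t2, y, L) → [t2]□yyyyyyyyyyyyyyyxxxyxx
Step 17: δ(t2, □) = (t2, y, L) → [t2]□yyyyyyyyyyyyyyyyxxxyxx
Step 18: δ(t2, □) = (t2, y, L) → [t2]□yyyyyyyyyyyyyyyyyxxxyxx
Step 19: δ(t2, □) = (t2, y, L) → [t2]□yyyyyyyyyyyyyyyyyyxxxyxx
Step 20: δ(t2, □) = (t2, y, L) → [t2]□yyyyyyyyyyyyyyyyyyyxxxyxx
Step 21: δ(t2, □) = (t2, y, L) → [t2]□yyyyyyyyyyyyyyyyyyyyxxxyxx
Step 22: δ(t2, □) = (t2, y, L) → [t2]□yyyyyyyyyyyyyyyyyyyyyxxxyxx
Step 23: δ(t2, □) = (t2, y, L) → [t2]□yyyyyyyyyyyyyyyyyyyyyyxxxyxx
Step 24: δ(t2, □) = (t2, y, L) → [t2]□yyyyyyyyyyyyyyyyyyyyyyyxxxyxx
Step 25: δ(t2, □) = (t2, y, L) → [t2]□yyyyyyyyyyyyyyyyyyyyyyyyxxxyxx
Step 26: δ(t2, □) = (t2, y, L) → [t2]□yyyyyyyyyyyyyyyyyyyyyyyyyxxxyxx

The machine has not reached a halting state after 26 steps.
The machine did not halt within the 26-step bound.

Answer: No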